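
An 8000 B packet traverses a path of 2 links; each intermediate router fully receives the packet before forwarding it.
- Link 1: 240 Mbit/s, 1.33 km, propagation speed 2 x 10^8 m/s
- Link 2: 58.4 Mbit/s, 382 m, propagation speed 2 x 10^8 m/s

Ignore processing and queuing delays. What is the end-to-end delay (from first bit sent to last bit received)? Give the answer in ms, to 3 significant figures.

1.37 ms

L = 8000 × 8 = 64000 bits.
Transmission delays (L/R per hop): 0.266667, 1.09589 ms; sum = 1.36256 ms.
Propagation delays (d/s per hop): 0.00665, 0.00191 ms; sum = 0.00856 ms.
End-to-end = 1.37 ms.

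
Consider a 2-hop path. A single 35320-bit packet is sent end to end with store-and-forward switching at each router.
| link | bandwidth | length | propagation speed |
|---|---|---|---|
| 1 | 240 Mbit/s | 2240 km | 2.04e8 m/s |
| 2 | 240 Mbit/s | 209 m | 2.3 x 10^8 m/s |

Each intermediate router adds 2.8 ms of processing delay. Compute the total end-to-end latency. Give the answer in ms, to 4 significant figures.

14.08 ms

Transmission delay per hop = L/R = 35320/240000000 = 0.147167 ms; 2 hops → 0.294333 ms.
Propagation delays (d/s per hop): 10.9804, 0.000908696 ms; sum = 10.9813 ms.
Processing at 1 router(s): 1 × 2.8 ms = 2.8 ms.
End-to-end = 14.08 ms.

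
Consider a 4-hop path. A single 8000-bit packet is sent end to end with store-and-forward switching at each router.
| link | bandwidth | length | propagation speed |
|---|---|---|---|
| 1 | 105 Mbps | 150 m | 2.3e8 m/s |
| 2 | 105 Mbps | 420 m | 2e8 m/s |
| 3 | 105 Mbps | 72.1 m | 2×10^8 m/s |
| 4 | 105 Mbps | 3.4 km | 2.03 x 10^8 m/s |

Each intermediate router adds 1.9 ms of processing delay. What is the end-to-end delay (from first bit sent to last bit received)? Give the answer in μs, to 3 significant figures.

Transmission delay per hop = L/R = 8000/105000000 = 76.1905 μs; 4 hops → 304.762 μs.
Propagation delays (d/s per hop): 0.652174, 2.1, 0.3605, 16.7488 μs; sum = 19.8614 μs.
Processing at 3 router(s): 3 × 1.9 ms = 5700 μs.
End-to-end = 6020 μs.

6020 μs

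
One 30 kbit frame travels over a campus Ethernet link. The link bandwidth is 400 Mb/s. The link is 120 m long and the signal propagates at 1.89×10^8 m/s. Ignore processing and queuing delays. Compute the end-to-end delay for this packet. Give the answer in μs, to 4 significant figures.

75.63 μs

L = 30000 bits.
Transmission delay = L/R = 30000 / 400000000 = 75 μs.
Propagation delay = d/s = 120 m / 189000000 m/s = 0.634921 μs.
Total = 75.63 μs.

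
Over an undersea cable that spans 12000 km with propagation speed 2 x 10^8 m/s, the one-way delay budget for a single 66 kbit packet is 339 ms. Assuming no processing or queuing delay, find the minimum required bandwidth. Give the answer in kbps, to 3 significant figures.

237 kbps

Propagation delay = 12000000 / 200000000 = 60 ms.
Transmission budget = 339 − 60 = 279 ms.
R ≥ L / t_tx = 66000 bits / 0.279 s = 237 kbps.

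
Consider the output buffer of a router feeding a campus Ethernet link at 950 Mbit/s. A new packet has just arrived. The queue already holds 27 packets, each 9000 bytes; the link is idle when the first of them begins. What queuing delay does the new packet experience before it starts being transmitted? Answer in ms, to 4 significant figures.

Each queued packet: L/R = 72000/950000000 = 0.0757895 ms.
27 queued → 2.04632 ms.
Queuing delay = 2.046 ms.

2.046 ms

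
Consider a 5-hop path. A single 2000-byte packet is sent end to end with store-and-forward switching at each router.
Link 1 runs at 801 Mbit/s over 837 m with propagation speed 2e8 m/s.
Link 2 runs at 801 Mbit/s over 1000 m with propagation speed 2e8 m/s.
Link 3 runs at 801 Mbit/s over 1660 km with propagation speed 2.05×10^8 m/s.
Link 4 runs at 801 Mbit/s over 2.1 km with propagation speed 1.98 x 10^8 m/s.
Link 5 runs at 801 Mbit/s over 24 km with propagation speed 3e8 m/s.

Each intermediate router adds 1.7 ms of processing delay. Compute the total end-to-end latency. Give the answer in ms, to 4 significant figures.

15.10 ms

L = 2000 × 8 = 16000 bits.
Transmission delay per hop = L/R = 16000/801000000 = 0.019975 ms; 5 hops → 0.0998752 ms.
Propagation delays (d/s per hop): 0.004185, 0.005, 8.09756, 0.0106061, 0.08 ms; sum = 8.19735 ms.
Processing at 4 router(s): 4 × 1.7 ms = 6.8 ms.
End-to-end = 15.10 ms.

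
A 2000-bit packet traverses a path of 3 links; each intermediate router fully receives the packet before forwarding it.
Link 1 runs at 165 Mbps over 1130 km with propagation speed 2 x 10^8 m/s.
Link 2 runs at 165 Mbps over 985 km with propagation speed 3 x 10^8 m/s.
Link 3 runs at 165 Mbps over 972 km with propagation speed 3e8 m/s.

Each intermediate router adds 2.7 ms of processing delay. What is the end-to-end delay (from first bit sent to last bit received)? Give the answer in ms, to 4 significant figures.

Transmission delay per hop = L/R = 2000/165000000 = 0.0121212 ms; 3 hops → 0.0363636 ms.
Propagation delays (d/s per hop): 5.65, 3.28333, 3.24 ms; sum = 12.1733 ms.
Processing at 2 router(s): 2 × 2.7 ms = 5.4 ms.
End-to-end = 17.61 ms.

17.61 ms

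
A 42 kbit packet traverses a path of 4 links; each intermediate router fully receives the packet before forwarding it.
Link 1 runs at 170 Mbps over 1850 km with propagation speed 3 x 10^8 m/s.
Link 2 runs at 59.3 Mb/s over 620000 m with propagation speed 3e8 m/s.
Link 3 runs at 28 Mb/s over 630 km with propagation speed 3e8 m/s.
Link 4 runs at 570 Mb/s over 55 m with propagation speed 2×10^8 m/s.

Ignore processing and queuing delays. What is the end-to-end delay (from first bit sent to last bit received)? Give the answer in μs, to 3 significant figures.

L = 42000 bits.
Transmission delays (L/R per hop): 247.059, 708.263, 1500, 73.6842 μs; sum = 2529.01 μs.
Propagation delays (d/s per hop): 6166.67, 2066.67, 2100, 0.275 μs; sum = 10333.6 μs.
End-to-end = 12900 μs.

12900 μs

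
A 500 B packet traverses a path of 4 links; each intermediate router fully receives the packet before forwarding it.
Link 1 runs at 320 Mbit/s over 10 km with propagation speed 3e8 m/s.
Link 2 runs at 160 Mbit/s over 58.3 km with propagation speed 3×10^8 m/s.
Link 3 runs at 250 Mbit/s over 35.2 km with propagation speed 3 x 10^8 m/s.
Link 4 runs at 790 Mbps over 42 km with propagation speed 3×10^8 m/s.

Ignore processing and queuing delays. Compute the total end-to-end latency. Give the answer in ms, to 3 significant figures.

0.544 ms

L = 500 × 8 = 4000 bits.
Transmission delays (L/R per hop): 0.0125, 0.025, 0.016, 0.00506329 ms; sum = 0.0585633 ms.
Propagation delays (d/s per hop): 0.0333333, 0.194333, 0.117333, 0.14 ms; sum = 0.485 ms.
End-to-end = 0.544 ms.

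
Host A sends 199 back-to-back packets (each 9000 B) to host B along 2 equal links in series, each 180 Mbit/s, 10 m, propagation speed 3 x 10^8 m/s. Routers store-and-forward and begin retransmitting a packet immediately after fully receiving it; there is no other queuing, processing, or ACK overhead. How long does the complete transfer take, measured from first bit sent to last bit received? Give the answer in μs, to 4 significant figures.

80000 μs

Per-hop transmission t_tx = L/R = 72000/180000000 = 400 μs.
Per-hop propagation t_prop = 10/300000000 = 0.0333333 μs.
Pipeline fill: first packet needs 2·t_tx to clear all hops; remaining 198 packets each add one t_tx.
Total = (2+199-1)·t_tx + 2·t_prop = 200·400 + 2·0.0333333 = 80000 μs.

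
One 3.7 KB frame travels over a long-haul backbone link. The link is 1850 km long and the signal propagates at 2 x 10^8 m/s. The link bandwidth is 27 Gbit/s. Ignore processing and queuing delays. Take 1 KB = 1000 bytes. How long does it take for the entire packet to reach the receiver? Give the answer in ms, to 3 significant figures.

9.25 ms

L = 29600 bits.
Transmission delay = L/R = 29600 / 27000000000 = 0.0010963 ms.
Propagation delay = d/s = 1850000 m / 200000000 m/s = 9.25 ms.
Total = 9.25 ms.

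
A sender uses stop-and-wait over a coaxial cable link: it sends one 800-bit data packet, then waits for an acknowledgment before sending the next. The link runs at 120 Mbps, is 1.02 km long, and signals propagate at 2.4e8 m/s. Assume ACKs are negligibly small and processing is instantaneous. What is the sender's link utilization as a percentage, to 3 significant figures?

t_tx = L/R = 800/120000000 = 6.66667e-06 s.
t_prop = 1020/240000000 = 4.25e-06 s; RTT = 8.5e-06 s.
Cycle = t_tx + RTT = 1.51667e-05 s.
Utilization = t_tx / cycle = 6.66667e-06/1.51667e-05 = 44.0 %.

44.0 %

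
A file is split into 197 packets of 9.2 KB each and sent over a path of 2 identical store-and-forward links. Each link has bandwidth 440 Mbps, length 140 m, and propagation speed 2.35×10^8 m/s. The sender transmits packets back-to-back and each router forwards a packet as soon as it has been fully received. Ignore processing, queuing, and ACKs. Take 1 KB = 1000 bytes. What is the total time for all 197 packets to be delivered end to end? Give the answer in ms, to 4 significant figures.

33.12 ms

Per-hop transmission t_tx = L/R = 73600/440000000 = 0.167273 ms.
Per-hop propagation t_prop = 140/235000000 = 0.000595745 ms.
Pipeline fill: first packet needs 2·t_tx to clear all hops; remaining 196 packets each add one t_tx.
Total = (2+197-1)·t_tx + 2·t_prop = 198·0.167273 + 2·0.000595745 = 33.12 ms.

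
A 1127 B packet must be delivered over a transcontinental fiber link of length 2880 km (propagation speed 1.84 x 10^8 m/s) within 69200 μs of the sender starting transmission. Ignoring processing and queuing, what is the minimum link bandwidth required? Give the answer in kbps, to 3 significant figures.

168 kbps

L = 9016 bits.
Propagation delay = 2880000 / 184000000 = 15652.2 μs.
Transmission budget = 69200 − 15652.2 = 53547.8 μs.
R ≥ L / t_tx = 9016 bits / 0.0535478 s = 168 kbps.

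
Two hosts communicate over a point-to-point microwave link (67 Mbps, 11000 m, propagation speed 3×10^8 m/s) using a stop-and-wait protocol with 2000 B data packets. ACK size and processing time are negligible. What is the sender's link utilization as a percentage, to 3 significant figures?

76.5 %

t_tx = L/R = 16000/67000000 = 0.000238806 s.
t_prop = 11000/300000000 = 3.66667e-05 s; RTT = 7.33333e-05 s.
Cycle = t_tx + RTT = 0.000312139 s.
Utilization = t_tx / cycle = 0.000238806/0.000312139 = 76.5 %.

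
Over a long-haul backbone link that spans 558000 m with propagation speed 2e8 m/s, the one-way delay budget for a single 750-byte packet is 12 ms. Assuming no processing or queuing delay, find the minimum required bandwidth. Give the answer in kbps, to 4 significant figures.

651.5 kbps

L = 6000 bits.
Propagation delay = 558000 / 200000000 = 2.79 ms.
Transmission budget = 12 − 2.79 = 9.21 ms.
R ≥ L / t_tx = 6000 bits / 0.00921 s = 651.5 kbps.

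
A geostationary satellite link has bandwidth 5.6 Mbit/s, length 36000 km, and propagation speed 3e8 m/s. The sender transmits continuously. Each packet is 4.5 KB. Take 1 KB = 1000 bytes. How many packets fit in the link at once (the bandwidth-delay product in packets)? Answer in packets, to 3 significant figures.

18.7 packets

Propagation delay = 36000000 / 300000000 = 0.12 s.
BDP = R × t_prop = 5600000 × 0.12 = 672000 bits.
In packets of 36000 bits: 18.7 packets.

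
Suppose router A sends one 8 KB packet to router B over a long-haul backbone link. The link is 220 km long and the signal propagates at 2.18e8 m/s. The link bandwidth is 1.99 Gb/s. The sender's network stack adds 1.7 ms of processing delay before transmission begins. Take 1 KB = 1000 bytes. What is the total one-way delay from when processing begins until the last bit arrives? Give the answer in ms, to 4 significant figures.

2.741 ms

L = 64000 bits.
Transmission delay = L/R = 64000 / 1990000000 = 0.0321608 ms.
Propagation delay = d/s = 220000 m / 2.18e+08 m/s = 1.00917 ms.
Plus processing delay 1.7 ms = 1.7 ms.
Total = 2.741 ms.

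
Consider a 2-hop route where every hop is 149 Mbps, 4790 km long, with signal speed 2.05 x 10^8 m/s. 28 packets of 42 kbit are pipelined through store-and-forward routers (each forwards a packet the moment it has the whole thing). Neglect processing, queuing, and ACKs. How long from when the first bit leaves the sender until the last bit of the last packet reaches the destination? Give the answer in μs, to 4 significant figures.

54910 μs

Per-hop transmission t_tx = L/R = 42000/149000000 = 281.879 μs.
Per-hop propagation t_prop = 4790000/2.05e+08 = 23365.9 μs.
Pipeline fill: first packet needs 2·t_tx to clear all hops; remaining 27 packets each add one t_tx.
Total = (2+28-1)·t_tx + 2·t_prop = 29·281.879 + 2·23365.9 = 54910 μs.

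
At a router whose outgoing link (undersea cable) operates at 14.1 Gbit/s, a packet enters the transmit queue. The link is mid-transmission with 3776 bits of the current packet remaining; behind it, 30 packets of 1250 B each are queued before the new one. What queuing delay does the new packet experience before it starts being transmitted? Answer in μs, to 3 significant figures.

21.5 μs

Each queued packet: L/R = 10000/14100000000 = 0.70922 μs.
30 queued → 21.2766 μs.
Plus remaining 3776 bits of current packet: 0.267801 μs.
Queuing delay = 21.5 μs.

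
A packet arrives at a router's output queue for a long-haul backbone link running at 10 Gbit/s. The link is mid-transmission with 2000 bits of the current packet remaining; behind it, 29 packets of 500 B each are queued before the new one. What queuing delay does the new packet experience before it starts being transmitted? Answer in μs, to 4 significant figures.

11.80 μs

Each queued packet: L/R = 4000/10000000000 = 0.4 μs.
29 queued → 11.6 μs.
Plus remaining 2000 bits of current packet: 0.2 μs.
Queuing delay = 11.80 μs.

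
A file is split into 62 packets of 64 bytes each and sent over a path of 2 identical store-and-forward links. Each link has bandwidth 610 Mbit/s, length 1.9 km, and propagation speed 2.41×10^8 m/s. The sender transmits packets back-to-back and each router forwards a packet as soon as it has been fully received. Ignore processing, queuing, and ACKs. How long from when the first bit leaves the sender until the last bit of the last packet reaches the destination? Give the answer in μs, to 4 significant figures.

Per-hop transmission t_tx = L/R = 512/610000000 = 0.839344 μs.
Per-hop propagation t_prop = 1900/241000000 = 7.88382 μs.
Pipeline fill: first packet needs 2·t_tx to clear all hops; remaining 61 packets each add one t_tx.
Total = (2+62-1)·t_tx + 2·t_prop = 63·0.839344 + 2·7.88382 = 68.65 μs.

68.65 μs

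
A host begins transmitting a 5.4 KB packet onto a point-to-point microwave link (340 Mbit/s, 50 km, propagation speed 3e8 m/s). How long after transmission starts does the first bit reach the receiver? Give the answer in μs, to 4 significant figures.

166.7 μs

First bit experiences only propagation delay: d/s = 50000/300000000 = 166.7 μs.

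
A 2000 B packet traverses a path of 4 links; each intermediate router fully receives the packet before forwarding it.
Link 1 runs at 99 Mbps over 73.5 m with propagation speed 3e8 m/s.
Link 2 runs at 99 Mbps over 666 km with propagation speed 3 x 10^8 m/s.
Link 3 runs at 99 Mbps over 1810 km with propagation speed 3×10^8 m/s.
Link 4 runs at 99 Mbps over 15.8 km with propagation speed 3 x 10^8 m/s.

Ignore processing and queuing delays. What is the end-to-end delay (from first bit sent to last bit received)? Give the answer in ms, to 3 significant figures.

L = 2000 × 8 = 16000 bits.
Transmission delay per hop = L/R = 16000/99000000 = 0.161616 ms; 4 hops → 0.646465 ms.
Propagation delays (d/s per hop): 0.000245, 2.22, 6.03333, 0.0526667 ms; sum = 8.30625 ms.
End-to-end = 8.95 ms.

8.95 ms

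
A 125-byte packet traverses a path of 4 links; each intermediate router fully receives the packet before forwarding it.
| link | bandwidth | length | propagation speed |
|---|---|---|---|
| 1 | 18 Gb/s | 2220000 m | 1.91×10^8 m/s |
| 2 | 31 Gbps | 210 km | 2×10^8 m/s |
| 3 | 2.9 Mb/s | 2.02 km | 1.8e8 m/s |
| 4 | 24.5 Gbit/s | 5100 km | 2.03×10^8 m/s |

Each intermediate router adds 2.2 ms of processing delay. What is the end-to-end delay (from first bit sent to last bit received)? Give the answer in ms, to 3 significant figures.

44.8 ms

L = 125 × 8 = 1000 bits.
Transmission delays (L/R per hop): 5.55556e-05, 3.22581e-05, 0.344828, 4.08163e-05 ms; sum = 0.344956 ms.
Propagation delays (d/s per hop): 11.623, 1.05, 0.0112222, 25.1232 ms; sum = 37.8074 ms.
Processing at 3 router(s): 3 × 2.2 ms = 6.6 ms.
End-to-end = 44.8 ms.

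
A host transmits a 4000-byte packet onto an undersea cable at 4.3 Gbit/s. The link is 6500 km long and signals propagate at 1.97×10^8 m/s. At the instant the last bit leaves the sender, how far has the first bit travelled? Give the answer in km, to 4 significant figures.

t_tx = L/R = 32000/4300000000 = 7.44186e-06 s.
Distance = s × t_tx = 197000000 × 7.44186e-06 = 1.466 km.

1.466 km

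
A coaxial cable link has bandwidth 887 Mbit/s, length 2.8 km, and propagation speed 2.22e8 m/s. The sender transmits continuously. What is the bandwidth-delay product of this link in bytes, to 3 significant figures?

1400 bytes

Propagation delay = 2800 / 2.22e+08 = 1.26126e-05 s.
BDP = R × t_prop = 887000000 × 1.26126e-05 = 11187.4 bits.
In bytes: 11187.4/8 = 1400 bytes.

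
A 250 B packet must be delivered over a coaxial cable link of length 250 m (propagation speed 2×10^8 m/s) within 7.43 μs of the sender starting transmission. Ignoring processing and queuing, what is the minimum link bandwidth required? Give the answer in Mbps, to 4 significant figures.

323.6 Mbps

L = 2000 bits.
Propagation delay = 250 / 200000000 = 1.25 μs.
Transmission budget = 7.43 − 1.25 = 6.18 μs.
R ≥ L / t_tx = 2000 bits / 6.18e-06 s = 323.6 Mbps.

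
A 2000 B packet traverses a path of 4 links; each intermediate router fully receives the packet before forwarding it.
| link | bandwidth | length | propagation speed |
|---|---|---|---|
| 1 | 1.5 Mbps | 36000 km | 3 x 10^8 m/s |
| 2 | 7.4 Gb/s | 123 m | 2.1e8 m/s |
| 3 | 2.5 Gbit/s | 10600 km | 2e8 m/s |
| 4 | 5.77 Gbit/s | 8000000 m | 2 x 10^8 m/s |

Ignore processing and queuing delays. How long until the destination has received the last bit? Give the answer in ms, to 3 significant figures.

224 ms

L = 2000 × 8 = 16000 bits.
Transmission delays (L/R per hop): 10.6667, 0.00216216, 0.0064, 0.00277296 ms; sum = 10.678 ms.
Propagation delays (d/s per hop): 120, 0.000585714, 53, 40 ms; sum = 213.001 ms.
End-to-end = 224 ms.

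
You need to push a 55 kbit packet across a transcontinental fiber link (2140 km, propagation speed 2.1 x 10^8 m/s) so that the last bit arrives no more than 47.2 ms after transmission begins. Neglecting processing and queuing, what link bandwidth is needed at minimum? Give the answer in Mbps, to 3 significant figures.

Propagation delay = 2140000 / 210000000 = 10.1905 ms.
Transmission budget = 47.2 − 10.1905 = 37.0095 ms.
R ≥ L / t_tx = 55000 bits / 0.0370095 s = 1.49 Mbps.

1.49 Mbps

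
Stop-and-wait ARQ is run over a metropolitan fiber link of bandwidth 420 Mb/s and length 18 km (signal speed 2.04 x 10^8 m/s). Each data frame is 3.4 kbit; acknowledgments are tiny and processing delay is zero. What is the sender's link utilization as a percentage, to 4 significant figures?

t_tx = L/R = 3400/420000000 = 8.09524e-06 s.
t_prop = 18000/204000000 = 8.82353e-05 s; RTT = 0.000176471 s.
Cycle = t_tx + RTT = 0.000184566 s.
Utilization = t_tx / cycle = 8.09524e-06/0.000184566 = 4.386 %.

4.386 %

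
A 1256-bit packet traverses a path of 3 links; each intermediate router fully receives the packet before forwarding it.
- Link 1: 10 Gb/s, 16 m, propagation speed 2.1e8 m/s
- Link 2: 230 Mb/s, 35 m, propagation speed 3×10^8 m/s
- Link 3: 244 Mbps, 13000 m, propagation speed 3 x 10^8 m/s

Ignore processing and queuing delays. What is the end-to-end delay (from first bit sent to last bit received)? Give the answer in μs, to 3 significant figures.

Transmission delays (L/R per hop): 0.1256, 5.46087, 5.14754 μs; sum = 10.734 μs.
Propagation delays (d/s per hop): 0.0761905, 0.116667, 43.3333 μs; sum = 43.5262 μs.
End-to-end = 54.3 μs.

54.3 μs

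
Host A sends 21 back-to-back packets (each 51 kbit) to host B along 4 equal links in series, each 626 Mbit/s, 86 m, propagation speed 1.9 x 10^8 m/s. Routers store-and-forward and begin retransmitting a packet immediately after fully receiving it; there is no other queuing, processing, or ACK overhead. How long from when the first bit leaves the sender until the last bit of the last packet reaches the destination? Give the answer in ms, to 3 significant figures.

Per-hop transmission t_tx = L/R = 51000/626000000 = 0.0814696 ms.
Per-hop propagation t_prop = 86/190000000 = 0.000452632 ms.
Pipeline fill: first packet needs 4·t_tx to clear all hops; remaining 20 packets each add one t_tx.
Total = (4+21-1)·t_tx + 4·t_prop = 24·0.0814696 + 4·0.000452632 = 1.96 ms.

1.96 ms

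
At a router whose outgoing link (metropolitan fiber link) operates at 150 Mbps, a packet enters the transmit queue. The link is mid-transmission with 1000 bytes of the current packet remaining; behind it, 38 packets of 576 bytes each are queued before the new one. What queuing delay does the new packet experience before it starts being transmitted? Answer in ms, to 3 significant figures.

Each queued packet: L/R = 4608/150000000 = 0.03072 ms.
38 queued → 1.16736 ms.
Plus remaining 8000 bits of current packet: 0.0533333 ms.
Queuing delay = 1.22 ms.

1.22 ms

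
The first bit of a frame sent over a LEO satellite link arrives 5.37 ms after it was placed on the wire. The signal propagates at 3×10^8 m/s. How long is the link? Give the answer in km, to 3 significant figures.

1610 km

d = s × t_prop = 300000000 × 0.00537 = 1610 km.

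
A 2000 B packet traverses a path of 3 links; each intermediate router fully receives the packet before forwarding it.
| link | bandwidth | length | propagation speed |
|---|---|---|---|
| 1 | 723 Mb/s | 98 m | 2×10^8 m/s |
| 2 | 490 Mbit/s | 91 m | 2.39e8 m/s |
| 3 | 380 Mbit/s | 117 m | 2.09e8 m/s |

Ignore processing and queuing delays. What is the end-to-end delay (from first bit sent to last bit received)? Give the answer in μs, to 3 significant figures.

98.3 μs

L = 2000 × 8 = 16000 bits.
Transmission delays (L/R per hop): 22.13, 32.6531, 42.1053 μs; sum = 96.8883 μs.
Propagation delays (d/s per hop): 0.49, 0.380753, 0.559809 μs; sum = 1.43056 μs.
End-to-end = 98.3 μs.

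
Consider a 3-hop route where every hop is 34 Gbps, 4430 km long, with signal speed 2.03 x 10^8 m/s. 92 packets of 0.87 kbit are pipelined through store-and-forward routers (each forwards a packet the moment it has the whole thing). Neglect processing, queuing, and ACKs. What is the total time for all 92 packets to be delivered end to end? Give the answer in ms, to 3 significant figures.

Per-hop transmission t_tx = L/R = 870/34000000000 = 2.55882e-05 ms.
Per-hop propagation t_prop = 4430000/2.03e+08 = 21.8227 ms.
Pipeline fill: first packet needs 3·t_tx to clear all hops; remaining 91 packets each add one t_tx.
Total = (3+92-1)·t_tx + 3·t_prop = 94·2.55882e-05 + 3·21.8227 = 65.5 ms.

65.5 ms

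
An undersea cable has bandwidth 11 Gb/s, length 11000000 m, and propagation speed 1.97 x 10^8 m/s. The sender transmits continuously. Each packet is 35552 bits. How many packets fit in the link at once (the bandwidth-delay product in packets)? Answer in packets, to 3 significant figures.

Propagation delay = 11000000 / 197000000 = 0.0558376 s.
BDP = R × t_prop = 11000000000 × 0.0558376 = 614213000 bits.
In packets of 35552 bits: 17300 packets.

17300 packets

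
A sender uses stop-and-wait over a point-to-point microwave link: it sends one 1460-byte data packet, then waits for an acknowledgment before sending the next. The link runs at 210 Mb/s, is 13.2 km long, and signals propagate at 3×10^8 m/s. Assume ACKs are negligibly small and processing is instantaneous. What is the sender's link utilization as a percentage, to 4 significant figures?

38.73 %

t_tx = L/R = 11680/210000000 = 5.5619e-05 s.
t_prop = 13200/300000000 = 4.4e-05 s; RTT = 8.8e-05 s.
Cycle = t_tx + RTT = 0.000143619 s.
Utilization = t_tx / cycle = 5.5619e-05/0.000143619 = 38.73 %.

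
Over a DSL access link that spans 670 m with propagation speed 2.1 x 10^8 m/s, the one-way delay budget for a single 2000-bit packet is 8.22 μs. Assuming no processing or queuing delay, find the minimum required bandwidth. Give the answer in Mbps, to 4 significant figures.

397.7 Mbps

Propagation delay = 670 / 210000000 = 3.19048 μs.
Transmission budget = 8.22 − 3.19048 = 5.02952 μs.
R ≥ L / t_tx = 2000 bits / 5.02952e-06 s = 397.7 Mbps.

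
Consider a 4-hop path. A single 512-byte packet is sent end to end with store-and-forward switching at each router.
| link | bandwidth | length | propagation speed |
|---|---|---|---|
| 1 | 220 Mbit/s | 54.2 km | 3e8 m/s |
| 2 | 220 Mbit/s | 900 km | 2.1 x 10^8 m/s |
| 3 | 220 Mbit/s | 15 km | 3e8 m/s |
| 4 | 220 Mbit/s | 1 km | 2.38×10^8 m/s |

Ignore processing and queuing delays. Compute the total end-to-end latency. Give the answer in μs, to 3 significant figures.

4600 μs

L = 512 × 8 = 4096 bits.
Transmission delay per hop = L/R = 4096/220000000 = 18.6182 μs; 4 hops → 74.4727 μs.
Propagation delays (d/s per hop): 180.667, 4285.71, 50, 4.20168 μs; sum = 4520.58 μs.
End-to-end = 4600 μs.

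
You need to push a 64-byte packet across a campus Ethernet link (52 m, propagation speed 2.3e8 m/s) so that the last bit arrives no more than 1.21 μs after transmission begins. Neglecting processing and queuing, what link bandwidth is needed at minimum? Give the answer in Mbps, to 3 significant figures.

L = 512 bits.
Propagation delay = 52 / 2.3e+08 = 0.226087 μs.
Transmission budget = 1.21 − 0.226087 = 0.983913 μs.
R ≥ L / t_tx = 512 bits / 9.83913e-07 s = 520 Mbps.

520 Mbps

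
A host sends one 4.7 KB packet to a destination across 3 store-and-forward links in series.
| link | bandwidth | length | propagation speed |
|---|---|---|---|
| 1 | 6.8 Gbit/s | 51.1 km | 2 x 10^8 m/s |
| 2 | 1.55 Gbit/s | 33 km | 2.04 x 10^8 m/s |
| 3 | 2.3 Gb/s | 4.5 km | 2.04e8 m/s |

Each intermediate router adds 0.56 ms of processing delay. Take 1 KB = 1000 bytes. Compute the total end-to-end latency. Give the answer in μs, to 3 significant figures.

L = 37600 bits.
Transmission delays (L/R per hop): 5.52941, 24.2581, 16.3478 μs; sum = 46.1353 μs.
Propagation delays (d/s per hop): 255.5, 161.765, 22.0588 μs; sum = 439.324 μs.
Processing at 2 router(s): 2 × 0.56 ms = 1120 μs.
End-to-end = 1610 μs.

1610 μs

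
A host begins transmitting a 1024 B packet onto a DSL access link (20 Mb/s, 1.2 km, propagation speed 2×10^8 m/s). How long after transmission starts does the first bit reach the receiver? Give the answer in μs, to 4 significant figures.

First bit experiences only propagation delay: d/s = 1200/200000000 = 6.000 μs.

6.000 μs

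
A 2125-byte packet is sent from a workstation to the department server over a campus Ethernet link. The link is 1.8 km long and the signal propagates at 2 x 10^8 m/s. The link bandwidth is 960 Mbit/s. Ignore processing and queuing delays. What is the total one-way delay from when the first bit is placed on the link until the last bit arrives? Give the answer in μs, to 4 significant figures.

26.71 μs

L = 2125 × 8 = 17000 bits.
Transmission delay = L/R = 17000 / 960000000 = 17.7083 μs.
Propagation delay = d/s = 1800 m / 200000000 m/s = 9 μs.
Total = 26.71 μs.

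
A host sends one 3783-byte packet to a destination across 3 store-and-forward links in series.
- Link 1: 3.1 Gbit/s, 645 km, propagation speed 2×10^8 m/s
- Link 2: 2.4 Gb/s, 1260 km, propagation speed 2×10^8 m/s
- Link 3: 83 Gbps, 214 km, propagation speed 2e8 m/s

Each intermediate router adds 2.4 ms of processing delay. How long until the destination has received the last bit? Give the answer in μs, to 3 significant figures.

L = 3783 × 8 = 30264 bits.
Transmission delays (L/R per hop): 9.76258, 12.61, 0.364627 μs; sum = 22.7372 μs.
Propagation delays (d/s per hop): 3225, 6300, 1070 μs; sum = 10595 μs.
Processing at 2 router(s): 2 × 2.4 ms = 4800 μs.
End-to-end = 15400 μs.

15400 μs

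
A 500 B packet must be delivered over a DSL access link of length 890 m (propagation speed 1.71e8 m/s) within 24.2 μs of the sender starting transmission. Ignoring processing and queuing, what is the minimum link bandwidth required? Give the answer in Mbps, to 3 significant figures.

L = 4000 bits.
Propagation delay = 890 / 171000000 = 5.20468 μs.
Transmission budget = 24.2 − 5.20468 = 18.9953 μs.
R ≥ L / t_tx = 4000 bits / 1.89953e-05 s = 211 Mbps.

211 Mbps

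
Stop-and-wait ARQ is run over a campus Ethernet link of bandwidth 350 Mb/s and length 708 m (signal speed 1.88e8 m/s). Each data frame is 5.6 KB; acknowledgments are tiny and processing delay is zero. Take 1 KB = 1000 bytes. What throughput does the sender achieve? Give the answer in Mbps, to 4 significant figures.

t_tx = L/R = 44800/350000000 = 0.000128 s.
t_prop = 708/188000000 = 3.76596e-06 s; RTT = 7.53191e-06 s.
Cycle = t_tx + RTT = 0.000135532 s.
Throughput = L / cycle = 44800 / 0.000135532 = 330.5 Mbps.

330.5 Mbps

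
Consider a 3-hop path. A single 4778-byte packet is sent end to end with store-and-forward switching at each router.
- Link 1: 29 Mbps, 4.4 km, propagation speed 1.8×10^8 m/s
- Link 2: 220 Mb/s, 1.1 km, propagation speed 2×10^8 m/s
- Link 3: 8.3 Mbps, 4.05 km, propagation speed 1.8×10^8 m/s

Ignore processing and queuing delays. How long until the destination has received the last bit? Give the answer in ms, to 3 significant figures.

L = 4778 × 8 = 38224 bits.
Transmission delays (L/R per hop): 1.31807, 0.173745, 4.6053 ms; sum = 6.09712 ms.
Propagation delays (d/s per hop): 0.0244444, 0.0055, 0.0225 ms; sum = 0.0524444 ms.
End-to-end = 6.15 ms.

6.15 ms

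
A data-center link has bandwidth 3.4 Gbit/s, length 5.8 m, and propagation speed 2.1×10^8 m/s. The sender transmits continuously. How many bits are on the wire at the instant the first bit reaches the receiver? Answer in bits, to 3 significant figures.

93.9 bits

Propagation delay = 5.8 / 210000000 = 2.7619e-08 s.
BDP = R × t_prop = 3400000000 × 2.7619e-08 = 93.9048 bits.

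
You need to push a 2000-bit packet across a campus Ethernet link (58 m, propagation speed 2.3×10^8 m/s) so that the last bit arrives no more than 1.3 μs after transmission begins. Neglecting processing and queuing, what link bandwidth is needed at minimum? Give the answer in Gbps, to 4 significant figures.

1.909 Gbps

Propagation delay = 58 / 2.3e+08 = 0.252174 μs.
Transmission budget = 1.3 − 0.252174 = 1.04783 μs.
R ≥ L / t_tx = 2000 bits / 1.04783e-06 s = 1.909 Gbps.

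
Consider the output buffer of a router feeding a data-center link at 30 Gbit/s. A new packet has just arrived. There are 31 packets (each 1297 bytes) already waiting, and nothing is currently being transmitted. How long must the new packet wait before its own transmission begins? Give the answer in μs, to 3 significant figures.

10.7 μs

Each queued packet: L/R = 10376/30000000000 = 0.345867 μs.
31 queued → 10.7219 μs.
Queuing delay = 10.7 μs.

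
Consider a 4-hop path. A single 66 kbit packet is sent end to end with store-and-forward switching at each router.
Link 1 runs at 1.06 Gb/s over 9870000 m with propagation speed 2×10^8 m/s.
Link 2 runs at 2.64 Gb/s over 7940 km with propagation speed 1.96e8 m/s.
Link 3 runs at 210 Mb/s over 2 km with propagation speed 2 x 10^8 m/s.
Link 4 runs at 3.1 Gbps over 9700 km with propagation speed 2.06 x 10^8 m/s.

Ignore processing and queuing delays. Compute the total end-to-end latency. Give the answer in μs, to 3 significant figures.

137000 μs

L = 66000 bits.
Transmission delays (L/R per hop): 62.2642, 25, 314.286, 21.2903 μs; sum = 422.84 μs.
Propagation delays (d/s per hop): 49350, 40510.2, 10, 47087.4 μs; sum = 136958 μs.
End-to-end = 137000 μs.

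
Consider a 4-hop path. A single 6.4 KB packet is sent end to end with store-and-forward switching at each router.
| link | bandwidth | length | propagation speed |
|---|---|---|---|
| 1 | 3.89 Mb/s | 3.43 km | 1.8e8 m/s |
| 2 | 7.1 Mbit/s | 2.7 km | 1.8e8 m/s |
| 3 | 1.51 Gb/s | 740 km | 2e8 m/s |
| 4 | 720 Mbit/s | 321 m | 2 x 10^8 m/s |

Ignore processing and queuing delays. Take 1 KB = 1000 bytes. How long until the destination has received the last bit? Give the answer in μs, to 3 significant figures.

L = 51200 bits.
Transmission delays (L/R per hop): 13162, 7211.27, 33.9073, 71.1111 μs; sum = 20478.2 μs.
Propagation delays (d/s per hop): 19.0556, 15, 3700, 1.605 μs; sum = 3735.66 μs.
End-to-end = 24200 μs.

24200 μs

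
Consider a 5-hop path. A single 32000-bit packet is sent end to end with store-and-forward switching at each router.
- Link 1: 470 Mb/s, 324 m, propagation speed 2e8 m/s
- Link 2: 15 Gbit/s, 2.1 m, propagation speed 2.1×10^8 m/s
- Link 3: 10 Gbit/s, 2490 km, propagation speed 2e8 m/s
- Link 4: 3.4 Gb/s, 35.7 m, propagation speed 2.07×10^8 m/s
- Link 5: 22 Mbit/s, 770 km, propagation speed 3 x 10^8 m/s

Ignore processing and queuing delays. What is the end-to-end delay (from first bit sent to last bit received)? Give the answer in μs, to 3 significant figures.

16600 μs

Transmission delays (L/R per hop): 68.0851, 2.13333, 3.2, 9.41176, 1454.55 μs; sum = 1537.38 μs.
Propagation delays (d/s per hop): 1.62, 0.01, 12450, 0.172464, 2566.67 μs; sum = 15018.5 μs.
End-to-end = 16600 μs.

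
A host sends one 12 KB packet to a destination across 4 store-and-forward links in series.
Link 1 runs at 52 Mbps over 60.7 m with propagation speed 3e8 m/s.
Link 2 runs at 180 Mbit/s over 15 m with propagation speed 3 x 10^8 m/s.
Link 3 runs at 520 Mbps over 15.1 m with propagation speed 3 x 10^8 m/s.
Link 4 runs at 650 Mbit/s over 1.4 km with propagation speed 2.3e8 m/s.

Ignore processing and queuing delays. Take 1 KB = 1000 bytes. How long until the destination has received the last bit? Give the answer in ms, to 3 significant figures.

2.72 ms

L = 96000 bits.
Transmission delays (L/R per hop): 1.84615, 0.533333, 0.184615, 0.147692 ms; sum = 2.71179 ms.
Propagation delays (d/s per hop): 0.000202333, 5e-05, 5.03333e-05, 0.00608696 ms; sum = 0.00638962 ms.
End-to-end = 2.72 ms.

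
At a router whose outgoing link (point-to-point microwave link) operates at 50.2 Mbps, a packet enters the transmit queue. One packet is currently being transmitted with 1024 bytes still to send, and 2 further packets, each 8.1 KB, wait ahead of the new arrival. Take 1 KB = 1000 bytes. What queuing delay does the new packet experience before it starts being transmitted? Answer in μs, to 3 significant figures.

Each queued packet: L/R = 64800/50200000 = 1290.84 μs.
2 queued → 2581.67 μs.
Plus remaining 8192 bits of current packet: 163.187 μs.
Queuing delay = 2740 μs.

2740 μs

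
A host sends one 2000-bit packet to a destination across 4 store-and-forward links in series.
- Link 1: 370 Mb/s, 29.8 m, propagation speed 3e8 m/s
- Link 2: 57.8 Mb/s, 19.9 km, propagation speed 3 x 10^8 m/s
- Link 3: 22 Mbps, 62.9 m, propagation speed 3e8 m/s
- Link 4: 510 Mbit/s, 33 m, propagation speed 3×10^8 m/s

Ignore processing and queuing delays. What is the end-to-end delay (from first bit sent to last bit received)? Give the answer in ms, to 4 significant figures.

Transmission delays (L/R per hop): 0.00540541, 0.0346021, 0.0909091, 0.00392157 ms; sum = 0.134838 ms.
Propagation delays (d/s per hop): 9.93333e-05, 0.0663333, 0.000209667, 0.00011 ms; sum = 0.0667523 ms.
End-to-end = 0.2016 ms.

0.2016 ms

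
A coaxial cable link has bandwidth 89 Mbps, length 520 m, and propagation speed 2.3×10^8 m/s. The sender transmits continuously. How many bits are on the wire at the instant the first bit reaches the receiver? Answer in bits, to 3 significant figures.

Propagation delay = 520 / 2.3e+08 = 2.26087e-06 s.
BDP = R × t_prop = 89000000 × 2.26087e-06 = 201.217 bits.

201 bits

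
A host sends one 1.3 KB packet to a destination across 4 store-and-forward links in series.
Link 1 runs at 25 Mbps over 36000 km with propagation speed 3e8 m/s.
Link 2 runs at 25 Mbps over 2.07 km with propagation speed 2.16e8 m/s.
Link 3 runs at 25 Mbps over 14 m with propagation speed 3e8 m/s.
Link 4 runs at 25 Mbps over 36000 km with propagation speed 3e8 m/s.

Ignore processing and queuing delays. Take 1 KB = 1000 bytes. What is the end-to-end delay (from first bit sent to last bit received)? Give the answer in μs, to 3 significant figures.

242000 μs

L = 10400 bits.
Transmission delay per hop = L/R = 10400/25000000 = 416 μs; 4 hops → 1664 μs.
Propagation delays (d/s per hop): 120000, 9.58333, 0.0466667, 120000 μs; sum = 240010 μs.
End-to-end = 242000 μs.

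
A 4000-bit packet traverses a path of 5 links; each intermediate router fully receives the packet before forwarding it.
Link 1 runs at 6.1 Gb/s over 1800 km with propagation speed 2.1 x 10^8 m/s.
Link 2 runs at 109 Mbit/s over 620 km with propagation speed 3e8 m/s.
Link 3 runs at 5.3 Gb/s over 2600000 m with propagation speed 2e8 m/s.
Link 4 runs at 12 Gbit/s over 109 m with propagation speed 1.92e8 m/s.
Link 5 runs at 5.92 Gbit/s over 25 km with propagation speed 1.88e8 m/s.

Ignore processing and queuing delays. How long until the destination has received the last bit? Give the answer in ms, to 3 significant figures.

23.8 ms

Transmission delays (L/R per hop): 0.000655738, 0.0366972, 0.000754717, 0.000333333, 0.000675676 ms; sum = 0.0391167 ms.
Propagation delays (d/s per hop): 8.57143, 2.06667, 13, 0.000567708, 0.132979 ms; sum = 23.7716 ms.
End-to-end = 23.8 ms.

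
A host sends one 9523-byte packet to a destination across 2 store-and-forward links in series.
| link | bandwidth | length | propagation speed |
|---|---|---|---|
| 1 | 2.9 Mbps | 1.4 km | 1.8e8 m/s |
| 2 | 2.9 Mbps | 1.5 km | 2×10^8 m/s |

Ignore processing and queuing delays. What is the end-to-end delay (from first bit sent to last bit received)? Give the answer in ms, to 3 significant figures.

L = 9523 × 8 = 76184 bits.
Transmission delay per hop = L/R = 76184/2900000 = 26.2703 ms; 2 hops → 52.5407 ms.
Propagation delays (d/s per hop): 0.00777778, 0.0075 ms; sum = 0.0152778 ms.
End-to-end = 52.6 ms.

52.6 ms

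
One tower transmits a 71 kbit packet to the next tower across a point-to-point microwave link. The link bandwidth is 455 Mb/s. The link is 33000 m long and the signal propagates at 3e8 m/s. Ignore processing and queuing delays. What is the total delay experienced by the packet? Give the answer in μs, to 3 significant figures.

266 μs

L = 71000 bits.
Transmission delay = L/R = 71000 / 455000000 = 156.044 μs.
Propagation delay = d/s = 33000 m / 300000000 m/s = 110 μs.
Total = 266 μs.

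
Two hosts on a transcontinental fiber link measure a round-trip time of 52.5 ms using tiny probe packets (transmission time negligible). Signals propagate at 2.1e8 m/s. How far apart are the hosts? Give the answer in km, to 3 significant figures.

5510 km

One-way propagation = RTT/2 = 26.25 ms.
d = s × t = 210000000 × 0.02625 = 5510 km.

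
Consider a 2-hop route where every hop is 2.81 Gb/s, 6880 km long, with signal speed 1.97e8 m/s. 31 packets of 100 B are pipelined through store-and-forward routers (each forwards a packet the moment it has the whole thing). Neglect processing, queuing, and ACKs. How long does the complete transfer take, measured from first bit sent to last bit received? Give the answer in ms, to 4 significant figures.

69.86 ms

Per-hop transmission t_tx = L/R = 800/2810000000 = 0.000284698 ms.
Per-hop propagation t_prop = 6880000/197000000 = 34.9239 ms.
Pipeline fill: first packet needs 2·t_tx to clear all hops; remaining 30 packets each add one t_tx.
Total = (2+31-1)·t_tx + 2·t_prop = 32·0.000284698 + 2·34.9239 = 69.86 ms.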